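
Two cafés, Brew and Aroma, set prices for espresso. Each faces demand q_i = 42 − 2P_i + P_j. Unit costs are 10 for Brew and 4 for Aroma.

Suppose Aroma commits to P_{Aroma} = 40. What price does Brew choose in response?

25.5

Brew's profit: π = (P_{Brew} − 10)(42 − 2P_{Brew} + P_{Aroma}).
∂π/∂P_{Brew} = 62 − 4P_{Brew} + P_{Aroma} = 0 ⇒ P_{Brew} = 15.5 + 0.25P_{Aroma}.
At P_{Aroma} = 40: P_{Brew} = 15.5 + 0.25·40 = 25.5.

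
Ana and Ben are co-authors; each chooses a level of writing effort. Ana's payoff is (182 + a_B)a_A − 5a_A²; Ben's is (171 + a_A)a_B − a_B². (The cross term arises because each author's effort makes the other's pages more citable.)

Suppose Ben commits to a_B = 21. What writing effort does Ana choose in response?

20.3

Expanding Ana's payoff: 182a_A + a_Ba_A − 5a_A².
∂π/∂a_A = 182 + a_B − 10a_A = 0, so a_A = 18.2 + 0.1a_B.
At a_B = 21: a_A = 18.2 + 0.1·21 = 20.3.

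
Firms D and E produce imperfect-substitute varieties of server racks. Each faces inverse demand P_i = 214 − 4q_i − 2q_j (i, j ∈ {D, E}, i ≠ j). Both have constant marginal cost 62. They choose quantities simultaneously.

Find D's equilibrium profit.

924.16

Firm D's profit: π = q_D(214 − 4q_D − 2q_E) − 62q_D.
∂π/∂q_D = 152 − 8q_D − 2q_E = 0 ⇒ q_D = 19 − 0.25q_E.
The game is symmetric, so in equilibrium q_E = q_D: the reaction function gives 1.25q_D = 19, hence q_D = 15.2.
P_D = 214 − 4·15.2 − 2·15.2 = 122.8.
Profit = (122.8 − 62)·15.2 = 924.16.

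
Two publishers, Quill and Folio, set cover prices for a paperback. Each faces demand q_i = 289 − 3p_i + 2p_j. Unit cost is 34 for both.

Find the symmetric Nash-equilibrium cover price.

97.75

Quill's profit: π = (p_{Quill} − 34)(289 − 3p_{Quill} + 2p_{Folio}).
∂π/∂p_{Quill} = 391 − 6p_{Quill} + 2p_{Folio} = 0 ⇒ p_{Quill} = 391/6 + (1/3)p_{Folio}.
Setting p_{Quill} = p_{Folio} in the reaction function: p_{Quill} = 391/6 + (1/3)p_{Quill}, so p_{Quill} = (391/6) / (2/3) = 97.75.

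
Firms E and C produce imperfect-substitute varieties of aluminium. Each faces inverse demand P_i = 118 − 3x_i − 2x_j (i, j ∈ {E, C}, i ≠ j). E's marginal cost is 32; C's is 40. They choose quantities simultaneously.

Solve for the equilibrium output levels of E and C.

11.25, 9.25

Firm E's profit: π = x_E(118 − 3x_E − 2x_C) − 32x_E.
∂π/∂x_E = 86 − 6x_E − 2x_C = 0 ⇒ x_E = 43/3 − (1/3)x_C.
Similarly x_C = 13 − (1/3)x_E.
Plugging x_C into E's best response: x_E = 43/3 − (1/3)(13 − (1/3)x_E) ⇒ (8/9)x_E = 10, so x_E = 11.25.
Then x_C = 13 − (1/3)·11.25 = 9.25.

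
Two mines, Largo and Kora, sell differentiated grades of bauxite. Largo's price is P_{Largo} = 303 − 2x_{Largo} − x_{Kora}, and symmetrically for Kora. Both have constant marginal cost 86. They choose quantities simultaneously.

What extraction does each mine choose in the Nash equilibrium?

Mine Largo's profit: π = x_{Largo}(303 − 2x_{Largo} − x_{Kora}) − 86x_{Largo}.
∂π/∂x_{Largo} = 217 − 4x_{Largo} − x_{Kora} = 0 ⇒ x_{Largo} = 54.25 − 0.25x_{Kora}.
Setting x_{Largo} = x_{Kora} in the reaction function: x_{Largo} = 54.25 − 0.25x_{Largo}, so x_{Largo} = 54.25 / 1.25 = 43.4.

43.4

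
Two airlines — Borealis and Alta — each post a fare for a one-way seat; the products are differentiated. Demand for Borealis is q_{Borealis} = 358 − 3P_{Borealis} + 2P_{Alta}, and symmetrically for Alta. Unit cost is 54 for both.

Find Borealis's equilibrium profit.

Borealis's profit: π = (P_{Borealis} − 54)(358 − 3P_{Borealis} + 2P_{Alta}).
∂π/∂P_{Borealis} = 520 − 6P_{Borealis} + 2P_{Alta} = 0 ⇒ P_{Borealis} = 260/3 + (1/3)P_{Alta}.
The game is symmetric, so in equilibrium P_{Alta} = P_{Borealis}: the reaction function gives (2/3)P_{Borealis} = 260/3, hence P_{Borealis} = 130.
q_{Borealis} = 358 − 3·130 + 2·130 = 228.
Profit = (130 − 54)·228 = 17328.

17328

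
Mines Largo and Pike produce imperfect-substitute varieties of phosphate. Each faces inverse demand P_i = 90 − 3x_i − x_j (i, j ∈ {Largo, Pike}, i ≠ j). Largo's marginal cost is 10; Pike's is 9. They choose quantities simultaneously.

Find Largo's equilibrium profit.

389.88

Mine Largo's profit: π = x_{Largo}(90 − 3x_{Largo} − x_{Pike}) − 10x_{Largo}.
∂π/∂x_{Largo} = 80 − 6x_{Largo} − x_{Pike} = 0 ⇒ x_{Largo} = 40/3 − (1/6)x_{Pike}.
Similarly x_{Pike} = 13.5 − (1/6)x_{Largo}.
Substituting the second reaction function into the first: x_{Largo} = 40/3 − (1/6)(13.5 − (1/6)x_{Largo}), which gives (35/36)x_{Largo} = 133/12 ⇒ x_{Largo} = 11.4.
Then x_{Pike} = 13.5 − (1/6)·11.4 = 11.6.
P_{Largo} = 90 − 3·11.4 − 11.6 = 44.2.
Profit = (44.2 − 10)·11.4 = 389.88.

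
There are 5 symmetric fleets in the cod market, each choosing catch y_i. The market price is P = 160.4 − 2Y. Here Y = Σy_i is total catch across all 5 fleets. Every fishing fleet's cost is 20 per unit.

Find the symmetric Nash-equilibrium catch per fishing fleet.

A representative fishing fleet's profit is π_i = y_i(160.4 − 2Y) − 20y_i, with Y = y_i + Σ_{j≠i} y_j.
First-order condition: 140.4 − 4y_i − 2Σ_{j≠i} y_j = 0.
Imposing symmetry (y_j = y for all j) turns Σ_{j≠i} y_j into 4y, so 140.4 = 12y and y = 11.7.

11.7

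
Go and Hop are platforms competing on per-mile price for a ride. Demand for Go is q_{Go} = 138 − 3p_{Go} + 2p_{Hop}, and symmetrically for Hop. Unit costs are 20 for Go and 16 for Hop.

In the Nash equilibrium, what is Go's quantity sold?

Go's profit: π = (p_{Go} − 20)(138 − 3p_{Go} + 2p_{Hop}).
∂π/∂p_{Go} = 198 − 6p_{Go} + 2p_{Hop} = 0 ⇒ p_{Go} = 33 + (1/3)p_{Hop}.
Similarly p_{Hop} = 31 + (1/3)p_{Go}.
Substituting the second reaction function into the first: p_{Go} = 33 + (1/3)(31 + (1/3)p_{Go}), which gives (8/9)p_{Go} = 130/3 ⇒ p_{Go} = 48.75.
Then p_{Hop} = 31 + (1/3)·48.75 = 47.25.
q_{Go} = 138 − 3·48.75 + 2·47.25 = 86.25.

86.25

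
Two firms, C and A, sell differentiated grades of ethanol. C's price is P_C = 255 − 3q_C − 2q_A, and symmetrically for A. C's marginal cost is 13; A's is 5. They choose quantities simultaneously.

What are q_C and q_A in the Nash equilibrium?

Firm C's profit: π = q_C(255 − 3q_C − 2q_A) − 13q_C.
∂π/∂q_C = 242 − 6q_C − 2q_A = 0 ⇒ q_C = 121/3 − (1/3)q_A.
Similarly q_A = 125/3 − (1/3)q_C.
Substituting the second reaction function into the first: q_C = 121/3 − (1/3)(125/3 − (1/3)q_C), which gives (8/9)q_C = 238/9 ⇒ q_C = 29.75.
Then q_A = 125/3 − (1/3)·29.75 = 31.75.

29.75, 31.75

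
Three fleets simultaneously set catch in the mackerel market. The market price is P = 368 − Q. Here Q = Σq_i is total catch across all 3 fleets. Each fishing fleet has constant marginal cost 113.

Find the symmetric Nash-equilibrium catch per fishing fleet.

63.75

A representative fishing fleet's profit is π_i = q_i(368 − Q) − 113q_i, with Q = q_i + Σ_{j≠i} q_j.
First-order condition: 255 − 2q_i − Σ_{j≠i} q_j = 0.
Imposing symmetry (q_j = q for all j) turns Σ_{j≠i} q_j into 2q, so 255 = 4q and q = 63.75.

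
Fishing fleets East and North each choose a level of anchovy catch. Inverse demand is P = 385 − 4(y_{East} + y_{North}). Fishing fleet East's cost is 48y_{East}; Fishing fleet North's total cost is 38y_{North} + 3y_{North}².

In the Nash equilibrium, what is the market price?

186.75

Fishing fleet East's profit: π = y_{East}(385 − 4(y_{East} + y_{North})) − 48y_{East}.
∂π/∂y_{East} = 337 − 8y_{East} − 4y_{North} = 0, so y_{East} = 42.125 − 0.5y_{North}.
For North: ∂π/∂y_{North} = 347 − 14y_{North} − 4y_{East} = 0 ⇒ y_{North} = 347/14 − (2/7)y_{East}.
Solving the two reaction functions simultaneously: (1 − (−0.5)(−2/7))y_{East} = 42.125 − 0.5·(347/14), so (6/7)y_{East} = 1665/56 and y_{East} = 34.6875.
Then y_{North} = 347/14 − (2/7)·34.6875 = 14.875.
Equilibrium price: P = 385 − 4·49.5625 = 186.75.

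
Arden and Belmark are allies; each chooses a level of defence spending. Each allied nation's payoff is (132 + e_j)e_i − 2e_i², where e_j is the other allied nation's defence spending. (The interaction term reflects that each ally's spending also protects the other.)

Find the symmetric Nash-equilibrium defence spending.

Arden's payoff is (132 + e_B)e_A − 2e_A².
∂π/∂e_A = 132 + e_B − 4e_A = 0, so e_A = 33 + 0.25e_B.
The game is symmetric, so in equilibrium e_B = e_A: the reaction function gives 0.75e_A = 33, hence e_A = 44.

44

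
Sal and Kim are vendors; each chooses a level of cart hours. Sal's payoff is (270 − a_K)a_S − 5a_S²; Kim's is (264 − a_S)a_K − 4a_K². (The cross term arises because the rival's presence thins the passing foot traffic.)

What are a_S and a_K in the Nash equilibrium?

24, 30

Expanding Sal's payoff: 270a_S − a_Ka_S − 5a_S².
∂π/∂a_S = 270 − a_K − 10a_S = 0, so a_S = 27 − 0.1a_K.
Likewise for Kim: a_K = 33 − 0.125a_S.
Plugging a_K into Sal's best response: a_S = 27 − 0.1(33 − 0.125a_S) ⇒ 0.9875a_S = 23.7, so a_S = 24.
Then a_K = 33 − 0.125·24 = 30.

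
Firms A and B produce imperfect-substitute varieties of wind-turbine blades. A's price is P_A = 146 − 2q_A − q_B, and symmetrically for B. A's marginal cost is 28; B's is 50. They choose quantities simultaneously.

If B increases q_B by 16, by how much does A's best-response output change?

Firm A's profit: π = q_A(146 − 2q_A − q_B) − 28q_A.
∂π/∂q_A = 118 − 4q_A − q_B = 0 ⇒ q_A = 29.5 − 0.25q_B.
The reaction-function slope is −0.25, so a 16-unit rise in q_B moves q_A by −0.25 × 16 = −4. A's best response falls — the actions are strategic substitutes.

-4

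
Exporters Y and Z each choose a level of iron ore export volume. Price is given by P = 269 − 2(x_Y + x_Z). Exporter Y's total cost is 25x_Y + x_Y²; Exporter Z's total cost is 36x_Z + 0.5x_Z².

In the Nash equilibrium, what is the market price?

Exporter Y's profit: π = x_Y(269 − 2(x_Y + x_Z)) − 25x_Y − x_Y².
∂π/∂x_Y = 244 − 6x_Y − 2x_Z = 0, so x_Y = 122/3 − (1/3)x_Z.
For Z: ∂π/∂x_Z = 233 − 5x_Z − 2x_Y = 0 ⇒ x_Z = 46.6 − 0.4x_Y.
Plugging x_Z into Y's best response: x_Y = 122/3 − (1/3)(46.6 − 0.4x_Y) ⇒ (13/15)x_Y = 377/15, so x_Y = 29.
Then x_Z = 46.6 − 0.4·29 = 35.
Equilibrium price: P = 269 − 2·64 = 141.

141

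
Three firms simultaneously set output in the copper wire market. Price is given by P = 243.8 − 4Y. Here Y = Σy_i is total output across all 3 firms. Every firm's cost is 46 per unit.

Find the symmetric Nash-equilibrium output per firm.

12.3625

A representative firm's profit is π_i = y_i(243.8 − 4Y) − 46y_i, with Y = y_i + Σ_{j≠i} y_j.
First-order condition: 197.8 − 8y_i − 4Σ_{j≠i} y_j = 0.
With identical firms, set every y_j = y: then 197.8 − 8y − 8y = 0, i.e. y = 197.8/16 = 12.3625.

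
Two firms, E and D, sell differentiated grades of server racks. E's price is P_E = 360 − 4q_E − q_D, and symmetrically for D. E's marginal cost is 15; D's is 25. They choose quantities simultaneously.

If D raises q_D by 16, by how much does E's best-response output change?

Firm E's profit: π = q_E(360 − 4q_E − q_D) − 15q_E.
∂π/∂q_E = 345 − 8q_E − q_D = 0 ⇒ q_E = 43.125 − 0.125q_D.
The reaction-function slope is −0.125, so a 16-unit rise in q_D moves q_E by −0.125 × 16 = −2. E's best response falls — the actions are strategic substitutes.

-2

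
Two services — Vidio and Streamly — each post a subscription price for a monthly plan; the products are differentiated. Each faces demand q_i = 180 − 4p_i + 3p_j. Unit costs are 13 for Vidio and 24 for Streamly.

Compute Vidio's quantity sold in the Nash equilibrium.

143.2

Vidio's profit: π = (p_{Vidio} − 13)(180 − 4p_{Vidio} + 3p_{Streamly}).
∂π/∂p_{Vidio} = 232 − 8p_{Vidio} + 3p_{Streamly} = 0 ⇒ p_{Vidio} = 29 + 0.375p_{Streamly}.
Similarly p_{Streamly} = 34.5 + 0.375p_{Vidio}.
Plugging p_{Streamly} into Vidio's best response: p_{Vidio} = 29 + 0.375(34.5 + 0.375p_{Vidio}) ⇒ (55/64)p_{Vidio} = 41.9375, so p_{Vidio} = 48.8.
Then p_{Streamly} = 34.5 + 0.375·48.8 = 52.8.
q_{Vidio} = 180 − 4·48.8 + 3·52.8 = 143.2.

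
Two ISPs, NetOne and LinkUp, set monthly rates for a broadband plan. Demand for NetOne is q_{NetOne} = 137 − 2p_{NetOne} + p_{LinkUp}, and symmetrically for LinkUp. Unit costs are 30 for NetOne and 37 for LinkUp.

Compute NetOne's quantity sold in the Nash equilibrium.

NetOne's profit: π = (p_{NetOne} − 30)(137 − 2p_{NetOne} + p_{LinkUp}).
∂π/∂p_{NetOne} = 197 − 4p_{NetOne} + p_{LinkUp} = 0 ⇒ p_{NetOne} = 49.25 + 0.25p_{LinkUp}.
Similarly p_{LinkUp} = 52.75 + 0.25p_{NetOne}.
Substituting the second reaction function into the first: p_{NetOne} = 49.25 + 0.25(52.75 + 0.25p_{NetOne}), which gives 0.9375p_{NetOne} = 62.4375 ⇒ p_{NetOne} = 66.6.
Then p_{LinkUp} = 52.75 + 0.25·66.6 = 69.4.
q_{NetOne} = 137 − 2·66.6 + 69.4 = 73.2.

73.2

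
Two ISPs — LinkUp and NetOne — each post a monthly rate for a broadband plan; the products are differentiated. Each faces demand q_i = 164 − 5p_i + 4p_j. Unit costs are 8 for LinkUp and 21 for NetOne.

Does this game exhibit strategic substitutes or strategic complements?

strategic complements

LinkUp's profit: π = (p_{LinkUp} − 8)(164 − 5p_{LinkUp} + 4p_{NetOne}).
∂π/∂p_{LinkUp} = 204 − 10p_{LinkUp} + 4p_{NetOne} = 0 ⇒ p_{LinkUp} = 20.4 + 0.4p_{NetOne}.
The best-response slope dp_{LinkUp}/dp_{NetOne} = 0.4 > 0: the reaction function is upward-sloping, so the choices are strategic complements.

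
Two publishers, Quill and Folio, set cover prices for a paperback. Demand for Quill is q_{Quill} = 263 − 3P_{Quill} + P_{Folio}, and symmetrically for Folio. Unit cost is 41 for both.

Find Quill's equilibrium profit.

Quill's profit: π = (P_{Quill} − 41)(263 − 3P_{Quill} + P_{Folio}).
∂π/∂P_{Quill} = 386 − 6P_{Quill} + P_{Folio} = 0 ⇒ P_{Quill} = 193/3 + (1/6)P_{Folio}.
By symmetry P_{Folio} = P_{Quill}; substituting into the reaction function, (5/6)P_{Quill} = 193/3 and P_{Quill} = 77.2.
q_{Quill} = 263 − 3·77.2 + 77.2 = 108.6.
Profit = (77.2 − 41)·108.6 = 3931.32.

3931.32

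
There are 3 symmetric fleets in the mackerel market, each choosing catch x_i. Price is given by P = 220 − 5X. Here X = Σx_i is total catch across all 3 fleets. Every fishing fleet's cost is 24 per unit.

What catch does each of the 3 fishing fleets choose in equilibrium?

A representative fishing fleet's profit is π_i = x_i(220 − 5X) − 24x_i, with X = x_i + Σ_{j≠i} x_j.
First-order condition: 196 − 10x_i − 5Σ_{j≠i} x_j = 0.
With identical fishing fleets, set every x_j = x: then 196 − 10x − 10x = 0, i.e. x = 196/20 = 9.8.

9.8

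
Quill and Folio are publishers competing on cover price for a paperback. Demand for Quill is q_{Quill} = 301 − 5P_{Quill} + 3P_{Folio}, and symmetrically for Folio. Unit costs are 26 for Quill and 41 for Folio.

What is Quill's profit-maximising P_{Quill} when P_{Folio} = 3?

Quill's profit: π = (P_{Quill} − 26)(301 − 5P_{Quill} + 3P_{Folio}).
∂π/∂P_{Quill} = 431 − 10P_{Quill} + 3P_{Folio} = 0 ⇒ P_{Quill} = 43.1 + 0.3P_{Folio}.
At P_{Folio} = 3: P_{Quill} = 43.1 + 0.3·3 = 44.

44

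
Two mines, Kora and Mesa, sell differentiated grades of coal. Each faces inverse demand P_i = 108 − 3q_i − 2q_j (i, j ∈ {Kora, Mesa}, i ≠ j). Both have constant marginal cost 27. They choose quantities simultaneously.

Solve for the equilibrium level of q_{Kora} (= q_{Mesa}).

Mine Kora's profit: π = q_{Kora}(108 − 3q_{Kora} − 2q_{Mesa}) − 27q_{Kora}.
∂π/∂q_{Kora} = 81 − 6q_{Kora} − 2q_{Mesa} = 0 ⇒ q_{Kora} = 13.5 − (1/3)q_{Mesa}.
Setting q_{Kora} = q_{Mesa} in the reaction function: q_{Kora} = 13.5 − (1/3)q_{Kora}, so q_{Kora} = 13.5 / (4/3) = 10.125.

10.125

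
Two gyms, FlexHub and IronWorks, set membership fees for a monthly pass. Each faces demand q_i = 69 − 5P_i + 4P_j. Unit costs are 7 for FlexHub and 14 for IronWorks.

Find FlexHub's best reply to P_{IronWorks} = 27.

FlexHub's profit: π = (P_{FlexHub} − 7)(69 − 5P_{FlexHub} + 4P_{IronWorks}).
∂π/∂P_{FlexHub} = 104 − 10P_{FlexHub} + 4P_{IronWorks} = 0 ⇒ P_{FlexHub} = 10.4 + 0.4P_{IronWorks}.
At P_{IronWorks} = 27: P_{FlexHub} = 10.4 + 0.4·27 = 21.2.

21.2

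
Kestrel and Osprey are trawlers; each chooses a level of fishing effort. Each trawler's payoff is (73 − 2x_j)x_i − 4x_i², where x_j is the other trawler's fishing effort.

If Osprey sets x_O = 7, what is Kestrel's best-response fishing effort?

Kestrel's payoff is (73 − 2x_O)x_K − 4x_K².
∂π/∂x_K = 73 − 2x_O − 8x_K = 0, so x_K = 9.125 − 0.25x_O.
At x_O = 7: x_K = 9.125 − 0.25·7 = 7.375.

7.375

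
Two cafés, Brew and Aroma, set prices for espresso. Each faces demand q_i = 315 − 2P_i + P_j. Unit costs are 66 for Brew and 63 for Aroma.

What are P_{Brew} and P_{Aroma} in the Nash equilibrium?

Brew's profit: π = (P_{Brew} − 66)(315 − 2P_{Brew} + P_{Aroma}).
∂π/∂P_{Brew} = 447 − 4P_{Brew} + P_{Aroma} = 0 ⇒ P_{Brew} = 111.75 + 0.25P_{Aroma}.
Similarly P_{Aroma} = 110.25 + 0.25P_{Brew}.
Solving the two reaction functions simultaneously: (1 − (0.25)(0.25))P_{Brew} = 111.75 + 0.25·110.25, so 0.9375P_{Brew} = 139.3125 and P_{Brew} = 148.6.
Then P_{Aroma} = 110.25 + 0.25·148.6 = 147.4.

148.6, 147.4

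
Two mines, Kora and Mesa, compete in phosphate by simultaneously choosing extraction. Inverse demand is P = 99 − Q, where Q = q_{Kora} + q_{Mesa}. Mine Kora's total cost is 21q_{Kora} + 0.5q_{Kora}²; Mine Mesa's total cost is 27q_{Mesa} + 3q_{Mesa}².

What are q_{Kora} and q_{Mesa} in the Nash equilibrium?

24, 6

Mine Kora's profit: π = q_{Kora}(99 − (q_{Kora} + q_{Mesa})) − 21q_{Kora} − 0.5q_{Kora}².
∂π/∂q_{Kora} = 78 − 3q_{Kora} − q_{Mesa} = 0, so q_{Kora} = 26 − (1/3)q_{Mesa}.
For Mesa: ∂π/∂q_{Mesa} = 72 − 8q_{Mesa} − q_{Kora} = 0 ⇒ q_{Mesa} = 9 − 0.125q_{Kora}.
Plugging q_{Mesa} into Kora's best response: q_{Kora} = 26 − (1/3)(9 − 0.125q_{Kora}) ⇒ (23/24)q_{Kora} = 23, so q_{Kora} = 24.
Then q_{Mesa} = 9 − 0.125·24 = 6.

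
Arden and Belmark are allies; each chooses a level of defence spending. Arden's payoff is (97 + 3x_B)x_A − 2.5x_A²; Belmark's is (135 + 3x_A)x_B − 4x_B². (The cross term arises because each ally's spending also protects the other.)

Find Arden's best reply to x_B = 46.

Expanding Arden's payoff: 97x_A + 3x_Bx_A − 2.5x_A².
∂π/∂x_A = 97 + 3x_B − 5x_A = 0, so x_A = 19.4 + 0.6x_B.
At x_B = 46: x_A = 19.4 + 0.6·46 = 47.

47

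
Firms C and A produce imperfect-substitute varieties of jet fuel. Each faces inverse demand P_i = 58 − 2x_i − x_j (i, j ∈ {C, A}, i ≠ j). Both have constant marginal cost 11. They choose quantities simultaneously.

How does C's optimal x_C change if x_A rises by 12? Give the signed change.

Firm C's profit: π = x_C(58 − 2x_C − x_A) − 11x_C.
∂π/∂x_C = 47 − 4x_C − x_A = 0 ⇒ x_C = 11.75 − 0.25x_A.
The reaction-function slope is −0.25, so a 12-unit rise in x_A moves x_C by −0.25 × 12 = −3. C's best response falls — the actions are strategic substitutes.

-3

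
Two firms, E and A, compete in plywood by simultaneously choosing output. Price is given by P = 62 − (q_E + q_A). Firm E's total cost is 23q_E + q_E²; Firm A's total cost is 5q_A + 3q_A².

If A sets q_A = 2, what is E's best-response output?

Firm E's profit: π = q_E(62 − (q_E + q_A)) − 23q_E − q_E².
∂π/∂q_E = 39 − 4q_E − q_A = 0, so q_E = 9.75 − 0.25q_A.
At q_A = 2: q_E = 9.75 − 0.25·2 = 9.25.

9.25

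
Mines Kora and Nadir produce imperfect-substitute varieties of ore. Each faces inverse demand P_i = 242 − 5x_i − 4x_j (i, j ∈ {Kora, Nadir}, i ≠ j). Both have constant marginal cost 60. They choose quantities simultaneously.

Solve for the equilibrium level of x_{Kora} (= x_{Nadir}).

13

Mine Kora's profit: π = x_{Kora}(242 − 5x_{Kora} − 4x_{Nadir}) − 60x_{Kora}.
∂π/∂x_{Kora} = 182 − 10x_{Kora} − 4x_{Nadir} = 0 ⇒ x_{Kora} = 18.2 − 0.4x_{Nadir}.
By symmetry x_{Nadir} = x_{Kora}; substituting into the reaction function, 1.4x_{Kora} = 18.2 and x_{Kora} = 13.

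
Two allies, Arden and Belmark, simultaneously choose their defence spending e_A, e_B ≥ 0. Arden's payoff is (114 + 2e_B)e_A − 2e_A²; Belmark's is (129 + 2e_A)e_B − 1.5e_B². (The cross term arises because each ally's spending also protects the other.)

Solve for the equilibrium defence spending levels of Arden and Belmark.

75, 93

Expanding Arden's payoff: 114e_A + 2e_Be_A − 2e_A².
∂π/∂e_A = 114 + 2e_B − 4e_A = 0, so e_A = 28.5 + 0.5e_B.
Likewise for Belmark: e_B = 43 + (2/3)e_A.
Solving the two reaction functions simultaneously: (1 − (0.5)(2/3))e_A = 28.5 + 0.5·43, so (2/3)e_A = 50 and e_A = 75.
Then e_B = 43 + (2/3)·75 = 93.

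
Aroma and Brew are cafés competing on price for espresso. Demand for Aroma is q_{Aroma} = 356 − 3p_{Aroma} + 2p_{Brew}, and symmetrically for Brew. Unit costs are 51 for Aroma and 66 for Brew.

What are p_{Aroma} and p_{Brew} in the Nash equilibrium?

130.0625, 135.6875

Aroma's profit: π = (p_{Aroma} − 51)(356 − 3p_{Aroma} + 2p_{Brew}).
∂π/∂p_{Aroma} = 509 − 6p_{Aroma} + 2p_{Brew} = 0 ⇒ p_{Aroma} = 509/6 + (1/3)p_{Brew}.
Similarly p_{Brew} = 277/3 + (1/3)p_{Aroma}.
Solving the two reaction functions simultaneously: (1 − (1/3)(1/3))p_{Aroma} = 509/6 + (1/3)·(277/3), so (8/9)p_{Aroma} = 2081/18 and p_{Aroma} = 130.0625.
Then p_{Brew} = 277/3 + (1/3)·130.0625 = 135.6875.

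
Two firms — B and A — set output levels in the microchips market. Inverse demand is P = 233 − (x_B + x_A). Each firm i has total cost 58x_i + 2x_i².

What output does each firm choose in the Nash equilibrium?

25

Firm B's profit: π = x_B(233 − (x_B + x_A)) − 58x_B − 2x_B².
∂π/∂x_B = 175 − 6x_B − x_A = 0, so x_B = 175/6 − (1/6)x_A.
The game is symmetric, so in equilibrium x_A = x_B: the reaction function gives (7/6)x_B = 175/6, hence x_B = 25.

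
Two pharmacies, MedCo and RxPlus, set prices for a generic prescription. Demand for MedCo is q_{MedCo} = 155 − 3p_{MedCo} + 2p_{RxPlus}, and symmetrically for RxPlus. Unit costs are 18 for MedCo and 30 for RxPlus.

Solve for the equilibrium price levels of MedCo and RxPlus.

MedCo's profit: π = (p_{MedCo} − 18)(155 − 3p_{MedCo} + 2p_{RxPlus}).
∂π/∂p_{MedCo} = 209 − 6p_{MedCo} + 2p_{RxPlus} = 0 ⇒ p_{MedCo} = 209/6 + (1/3)p_{RxPlus}.
Similarly p_{RxPlus} = 245/6 + (1/3)p_{MedCo}.
Substituting the second reaction function into the first: p_{MedCo} = 209/6 + (1/3)(245/6 + (1/3)p_{MedCo}), which gives (8/9)p_{MedCo} = 436/9 ⇒ p_{MedCo} = 54.5.
Then p_{RxPlus} = 245/6 + (1/3)·54.5 = 59.

54.5, 59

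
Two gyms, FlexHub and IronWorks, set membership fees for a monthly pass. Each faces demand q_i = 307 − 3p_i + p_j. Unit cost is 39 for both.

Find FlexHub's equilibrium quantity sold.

137.4

FlexHub's profit: π = (p_{FlexHub} − 39)(307 − 3p_{FlexHub} + p_{IronWorks}).
∂π/∂p_{FlexHub} = 424 − 6p_{FlexHub} + p_{IronWorks} = 0 ⇒ p_{FlexHub} = 212/3 + (1/6)p_{IronWorks}.
By symmetry p_{IronWorks} = p_{FlexHub}; substituting into the reaction function, (5/6)p_{FlexHub} = 212/3 and p_{FlexHub} = 84.8.
q_{FlexHub} = 307 − 3·84.8 + 84.8 = 137.4.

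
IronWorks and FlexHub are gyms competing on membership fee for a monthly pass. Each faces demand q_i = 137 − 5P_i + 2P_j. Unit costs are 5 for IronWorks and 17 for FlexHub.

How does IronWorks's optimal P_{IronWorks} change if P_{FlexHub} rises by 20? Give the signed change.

IronWorks's profit: π = (P_{IronWorks} − 5)(137 − 5P_{IronWorks} + 2P_{FlexHub}).
∂π/∂P_{IronWorks} = 162 − 10P_{IronWorks} + 2P_{FlexHub} = 0 ⇒ P_{IronWorks} = 16.2 + 0.2P_{FlexHub}.
The reaction-function slope is 0.2, so a 20-unit rise in P_{FlexHub} moves P_{IronWorks} by 0.2 × 20 = 4. IronWorks's best response rises — the actions are strategic complements.

4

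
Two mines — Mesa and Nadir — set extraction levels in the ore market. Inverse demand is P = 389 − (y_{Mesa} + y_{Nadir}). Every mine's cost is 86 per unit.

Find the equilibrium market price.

Mine Mesa's profit: π = y_{Mesa}(389 − (y_{Mesa} + y_{Nadir})) − 86y_{Mesa}.
∂π/∂y_{Mesa} = 303 − 2y_{Mesa} − y_{Nadir} = 0, so y_{Mesa} = 151.5 − 0.5y_{Nadir}.
Setting y_{Mesa} = y_{Nadir} in the reaction function: y_{Mesa} = 151.5 − 0.5y_{Mesa}, so y_{Mesa} = 151.5 / 1.5 = 101.
Equilibrium price: P = 389 − 202 = 187.

187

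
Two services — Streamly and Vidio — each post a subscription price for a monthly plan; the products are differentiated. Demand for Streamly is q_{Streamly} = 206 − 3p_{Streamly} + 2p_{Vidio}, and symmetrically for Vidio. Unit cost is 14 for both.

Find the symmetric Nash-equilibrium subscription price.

Streamly's profit: π = (p_{Streamly} − 14)(206 − 3p_{Streamly} + 2p_{Vidio}).
∂π/∂p_{Streamly} = 248 − 6p_{Streamly} + 2p_{Vidio} = 0 ⇒ p_{Streamly} = 124/3 + (1/3)p_{Vidio}.
Setting p_{Streamly} = p_{Vidio} in the reaction function: p_{Streamly} = 124/3 + (1/3)p_{Streamly}, so p_{Streamly} = (124/3) / (2/3) = 62.

62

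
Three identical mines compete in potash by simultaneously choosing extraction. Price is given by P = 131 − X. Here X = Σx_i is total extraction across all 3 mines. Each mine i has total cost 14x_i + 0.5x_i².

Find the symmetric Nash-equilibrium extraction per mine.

A representative mine's profit is π_i = x_i(131 − X) − 14x_i − 0.5x_i², with X = x_i + Σ_{j≠i} x_j.
First-order condition: 117 − 3x_i − Σ_{j≠i} x_j = 0.
Imposing symmetry (x_j = x for all j) turns Σ_{j≠i} x_j into 2x, so 117 = 5x and x = 23.4.

23.4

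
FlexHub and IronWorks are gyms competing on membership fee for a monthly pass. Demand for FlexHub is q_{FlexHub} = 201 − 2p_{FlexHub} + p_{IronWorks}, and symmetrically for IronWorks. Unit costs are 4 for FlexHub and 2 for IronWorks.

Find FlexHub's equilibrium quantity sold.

130.8

FlexHub's profit: π = (p_{FlexHub} − 4)(201 − 2p_{FlexHub} + p_{IronWorks}).
∂π/∂p_{FlexHub} = 209 − 4p_{FlexHub} + p_{IronWorks} = 0 ⇒ p_{FlexHub} = 52.25 + 0.25p_{IronWorks}.
Similarly p_{IronWorks} = 51.25 + 0.25p_{FlexHub}.
Substituting the second reaction function into the first: p_{FlexHub} = 52.25 + 0.25(51.25 + 0.25p_{FlexHub}), which gives 0.9375p_{FlexHub} = 65.0625 ⇒ p_{FlexHub} = 69.4.
Then p_{IronWorks} = 51.25 + 0.25·69.4 = 68.6.
q_{FlexHub} = 201 − 2·69.4 + 68.6 = 130.8.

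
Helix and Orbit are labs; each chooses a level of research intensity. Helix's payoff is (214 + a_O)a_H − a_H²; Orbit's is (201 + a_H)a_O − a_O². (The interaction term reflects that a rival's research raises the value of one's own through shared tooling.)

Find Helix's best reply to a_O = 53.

133.5

Expanding Helix's payoff: 214a_H + a_Oa_H − a_H².
∂π/∂a_H = 214 + a_O − 2a_H = 0, so a_H = 107 + 0.5a_O.
At a_O = 53: a_H = 107 + 0.5·53 = 133.5.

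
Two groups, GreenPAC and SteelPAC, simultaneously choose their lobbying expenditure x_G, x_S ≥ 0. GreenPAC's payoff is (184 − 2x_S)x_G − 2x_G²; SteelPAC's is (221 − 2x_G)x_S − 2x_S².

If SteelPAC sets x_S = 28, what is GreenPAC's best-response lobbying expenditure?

Expanding GreenPAC's payoff: 184x_G − 2x_Sx_G − 2x_G².
∂π/∂x_G = 184 − 2x_S − 4x_G = 0, so x_G = 46 − 0.5x_S.
At x_S = 28: x_G = 46 − 0.5·28 = 32.

32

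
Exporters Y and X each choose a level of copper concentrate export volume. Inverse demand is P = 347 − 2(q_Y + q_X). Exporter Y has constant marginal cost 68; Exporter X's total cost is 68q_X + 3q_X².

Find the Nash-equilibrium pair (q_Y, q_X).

62, 15.5

Exporter Y's profit: π = q_Y(347 − 2(q_Y + q_X)) − 68q_Y.
∂π/∂q_Y = 279 − 4q_Y − 2q_X = 0, so q_Y = 69.75 − 0.5q_X.
For X: ∂π/∂q_X = 279 − 10q_X − 2q_Y = 0 ⇒ q_X = 27.9 − 0.2q_Y.
Substituting the second reaction function into the first: q_Y = 69.75 − 0.5(27.9 − 0.2q_Y), which gives 0.9q_Y = 55.8 ⇒ q_Y = 62.
Then q_X = 27.9 − 0.2·62 = 15.5.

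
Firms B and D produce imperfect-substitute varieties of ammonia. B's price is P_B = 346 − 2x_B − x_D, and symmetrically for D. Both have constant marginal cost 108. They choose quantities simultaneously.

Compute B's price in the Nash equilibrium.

Firm B's profit: π = x_B(346 − 2x_B − x_D) − 108x_B.
∂π/∂x_B = 238 − 4x_B − x_D = 0 ⇒ x_B = 59.5 − 0.25x_D.
Setting x_B = x_D in the reaction function: x_B = 59.5 − 0.25x_B, so x_B = 59.5 / 1.25 = 47.6.
P_B = 346 − 2·47.6 − 47.6 = 203.2.

203.2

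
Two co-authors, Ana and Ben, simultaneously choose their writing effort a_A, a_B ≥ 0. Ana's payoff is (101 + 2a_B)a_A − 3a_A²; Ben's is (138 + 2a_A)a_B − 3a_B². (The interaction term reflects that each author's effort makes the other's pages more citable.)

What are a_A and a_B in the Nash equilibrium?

27.5625, 32.1875

Expanding Ana's payoff: 101a_A + 2a_Ba_A − 3a_A².
∂π/∂a_A = 101 + 2a_B − 6a_A = 0, so a_A = 101/6 + (1/3)a_B.
Likewise for Ben: a_B = 23 + (1/3)a_A.
Solving the two reaction functions simultaneously: (1 − (1/3)(1/3))a_A = 101/6 + (1/3)·23, so (8/9)a_A = 24.5 and a_A = 27.5625.
Then a_B = 23 + (1/3)·27.5625 = 32.1875.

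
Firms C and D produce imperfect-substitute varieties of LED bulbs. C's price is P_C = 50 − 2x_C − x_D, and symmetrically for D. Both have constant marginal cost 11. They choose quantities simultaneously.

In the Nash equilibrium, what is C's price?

26.6

Firm C's profit: π = x_C(50 − 2x_C − x_D) − 11x_C.
∂π/∂x_C = 39 − 4x_C − x_D = 0 ⇒ x_C = 9.75 − 0.25x_D.
By symmetry x_D = x_C; substituting into the reaction function, 1.25x_C = 9.75 and x_C = 7.8.
P_C = 50 − 2·7.8 − 7.8 = 26.6.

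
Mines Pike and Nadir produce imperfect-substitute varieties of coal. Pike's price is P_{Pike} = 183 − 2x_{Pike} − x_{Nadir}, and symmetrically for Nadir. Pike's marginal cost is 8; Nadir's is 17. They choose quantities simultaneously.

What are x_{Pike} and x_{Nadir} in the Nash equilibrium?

Mine Pike's profit: π = x_{Pike}(183 − 2x_{Pike} − x_{Nadir}) − 8x_{Pike}.
∂π/∂x_{Pike} = 175 − 4x_{Pike} − x_{Nadir} = 0 ⇒ x_{Pike} = 43.75 − 0.25x_{Nadir}.
Similarly x_{Nadir} = 41.5 − 0.25x_{Pike}.
Substituting the second reaction function into the first: x_{Pike} = 43.75 − 0.25(41.5 − 0.25x_{Pike}), which gives 0.9375x_{Pike} = 33.375 ⇒ x_{Pike} = 35.6.
Then x_{Nadir} = 41.5 − 0.25·35.6 = 32.6.

35.6, 32.6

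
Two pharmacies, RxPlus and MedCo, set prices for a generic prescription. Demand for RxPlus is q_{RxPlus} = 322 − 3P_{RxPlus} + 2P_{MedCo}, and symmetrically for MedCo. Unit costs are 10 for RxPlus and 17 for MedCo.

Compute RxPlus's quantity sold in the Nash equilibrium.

RxPlus's profit: π = (P_{RxPlus} − 10)(322 − 3P_{RxPlus} + 2P_{MedCo}).
∂π/∂P_{RxPlus} = 352 − 6P_{RxPlus} + 2P_{MedCo} = 0 ⇒ P_{RxPlus} = 176/3 + (1/3)P_{MedCo}.
Similarly P_{MedCo} = 373/6 + (1/3)P_{RxPlus}.
Solving the two reaction functions simultaneously: (1 − (1/3)(1/3))P_{RxPlus} = 176/3 + (1/3)·(373/6), so (8/9)P_{RxPlus} = 1429/18 and P_{RxPlus} = 89.3125.
Then P_{MedCo} = 373/6 + (1/3)·89.3125 = 91.9375.
q_{RxPlus} = 322 − 3·89.3125 + 2·91.9375 = 237.9375.

237.9375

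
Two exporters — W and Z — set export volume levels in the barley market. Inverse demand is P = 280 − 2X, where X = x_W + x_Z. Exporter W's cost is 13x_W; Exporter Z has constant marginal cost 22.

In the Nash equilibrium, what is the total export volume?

Exporter W's profit: π = x_W(280 − 2(x_W + x_Z)) − 13x_W.
∂π/∂x_W = 267 − 4x_W − 2x_Z = 0, so x_W = 66.75 − 0.5x_Z.
By the same steps for Z: x_Z = 64.5 − 0.5x_W.
Substituting the second reaction function into the first: x_W = 66.75 − 0.5(64.5 − 0.5x_W), which gives 0.75x_W = 34.5 ⇒ x_W = 46.
Then x_Z = 64.5 − 0.5·46 = 41.5.
Total export volume: 46 + 41.5 = 87.5.

87.5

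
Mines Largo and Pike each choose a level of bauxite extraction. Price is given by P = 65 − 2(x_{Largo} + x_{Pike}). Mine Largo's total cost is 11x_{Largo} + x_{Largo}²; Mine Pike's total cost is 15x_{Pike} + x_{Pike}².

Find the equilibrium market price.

39

Mine Largo's profit: π = x_{Largo}(65 − 2(x_{Largo} + x_{Pike})) − 11x_{Largo} − x_{Largo}².
∂π/∂x_{Largo} = 54 − 6x_{Largo} − 2x_{Pike} = 0, so x_{Largo} = 9 − (1/3)x_{Pike}.
By the same steps for Pike: x_{Pike} = 25/3 − (1/3)x_{Largo}.
Plugging x_{Pike} into Largo's best response: x_{Largo} = 9 − (1/3)(25/3 − (1/3)x_{Largo}) ⇒ (8/9)x_{Largo} = 56/9, so x_{Largo} = 7.
Then x_{Pike} = 25/3 − (1/3)·7 = 6.
Equilibrium price: P = 65 − 2·13 = 39.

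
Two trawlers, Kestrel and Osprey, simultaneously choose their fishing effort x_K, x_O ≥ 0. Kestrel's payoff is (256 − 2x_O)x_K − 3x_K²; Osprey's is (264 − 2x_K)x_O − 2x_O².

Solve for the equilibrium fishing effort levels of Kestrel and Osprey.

24.8, 53.6

Expanding Kestrel's payoff: 256x_K − 2x_Ox_K − 3x_K².
∂π/∂x_K = 256 − 2x_O − 6x_K = 0, so x_K = 128/3 − (1/3)x_O.
Likewise for Osprey: x_O = 66 − 0.5x_K.
Solving the two reaction functions simultaneously: (1 − (−1/3)(−0.5))x_K = 128/3 − (1/3)·66, so (5/6)x_K = 62/3 and x_K = 24.8.
Then x_O = 66 − 0.5·24.8 = 53.6.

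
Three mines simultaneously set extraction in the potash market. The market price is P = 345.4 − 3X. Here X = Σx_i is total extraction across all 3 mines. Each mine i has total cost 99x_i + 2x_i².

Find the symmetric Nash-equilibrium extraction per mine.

15.4

A representative mine's profit is π_i = x_i(345.4 − 3X) − 99x_i − 2x_i², with X = x_i + Σ_{j≠i} x_j.
First-order condition: 246.4 − 10x_i − 3Σ_{j≠i} x_j = 0.
In a symmetric equilibrium every mine chooses the same x, so Σ_{j≠i} x_j = 2x. The condition becomes 246.4 − 16x = 0, giving x = 246.4/16 = 15.4.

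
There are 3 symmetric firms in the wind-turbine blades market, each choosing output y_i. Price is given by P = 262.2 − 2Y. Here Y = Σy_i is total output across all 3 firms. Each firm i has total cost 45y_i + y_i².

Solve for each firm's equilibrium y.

A representative firm's profit is π_i = y_i(262.2 − 2Y) − 45y_i − y_i², with Y = y_i + Σ_{j≠i} y_j.
First-order condition: 217.2 − 6y_i − 2Σ_{j≠i} y_j = 0.
With identical firms, set every y_j = y: then 217.2 − 6y − 4y = 0, i.e. y = 217.2/10 = 21.72.

21.72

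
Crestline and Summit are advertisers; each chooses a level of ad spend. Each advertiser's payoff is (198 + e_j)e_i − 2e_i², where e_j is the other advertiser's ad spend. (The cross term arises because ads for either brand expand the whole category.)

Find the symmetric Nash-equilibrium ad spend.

66

Crestline's payoff is (198 + e_S)e_C − 2e_C².
∂π/∂e_C = 198 + e_S − 4e_C = 0, so e_C = 49.5 + 0.25e_S.
By symmetry e_S = e_C; substituting into the reaction function, 0.75e_C = 49.5 and e_C = 66.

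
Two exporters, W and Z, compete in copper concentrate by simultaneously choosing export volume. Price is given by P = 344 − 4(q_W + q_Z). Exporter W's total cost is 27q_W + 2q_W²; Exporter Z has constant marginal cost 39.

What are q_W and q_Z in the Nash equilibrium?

Exporter W's profit: π = q_W(344 − 4(q_W + q_Z)) − 27q_W − 2q_W².
∂π/∂q_W = 317 − 12q_W − 4q_Z = 0, so q_W = 317/12 − (1/3)q_Z.
For Z: ∂π/∂q_Z = 305 − 8q_Z − 4q_W = 0 ⇒ q_Z = 38.125 − 0.5q_W.
Plugging q_Z into W's best response: q_W = 317/12 − (1/3)(38.125 − 0.5q_W) ⇒ (5/6)q_W = 329/24, so q_W = 16.45.
Then q_Z = 38.125 − 0.5·16.45 = 29.9.

16.45, 29.9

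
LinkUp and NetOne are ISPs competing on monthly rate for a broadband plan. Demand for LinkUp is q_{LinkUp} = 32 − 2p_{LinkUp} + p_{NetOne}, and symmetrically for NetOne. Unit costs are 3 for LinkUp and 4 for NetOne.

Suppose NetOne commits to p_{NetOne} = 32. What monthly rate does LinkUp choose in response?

17.5

LinkUp's profit: π = (p_{LinkUp} − 3)(32 − 2p_{LinkUp} + p_{NetOne}).
∂π/∂p_{LinkUp} = 38 − 4p_{LinkUp} + p_{NetOne} = 0 ⇒ p_{LinkUp} = 9.5 + 0.25p_{NetOne}.
At p_{NetOne} = 32: p_{LinkUp} = 9.5 + 0.25·32 = 17.5.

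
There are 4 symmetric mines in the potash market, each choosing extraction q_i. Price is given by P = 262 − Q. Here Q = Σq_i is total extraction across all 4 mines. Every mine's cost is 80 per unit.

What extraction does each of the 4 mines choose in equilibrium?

36.4

A representative mine's profit is π_i = q_i(262 − Q) − 80q_i, with Q = q_i + Σ_{j≠i} q_j.
First-order condition: 182 − 2q_i − Σ_{j≠i} q_j = 0.
Imposing symmetry (q_j = q for all j) turns Σ_{j≠i} q_j into 3q, so 182 = 5q and q = 36.4.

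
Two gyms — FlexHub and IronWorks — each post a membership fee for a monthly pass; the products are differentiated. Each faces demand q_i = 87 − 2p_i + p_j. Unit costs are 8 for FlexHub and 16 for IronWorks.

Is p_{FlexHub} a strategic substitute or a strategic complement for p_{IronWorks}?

FlexHub's profit: π = (p_{FlexHub} − 8)(87 − 2p_{FlexHub} + p_{IronWorks}).
∂π/∂p_{FlexHub} = 103 − 4p_{FlexHub} + p_{IronWorks} = 0 ⇒ p_{FlexHub} = 25.75 + 0.25p_{IronWorks}.
The best-response slope dp_{FlexHub}/dp_{IronWorks} = 0.25 > 0: the reaction function is upward-sloping, so the choices are strategic complements.

strategic complements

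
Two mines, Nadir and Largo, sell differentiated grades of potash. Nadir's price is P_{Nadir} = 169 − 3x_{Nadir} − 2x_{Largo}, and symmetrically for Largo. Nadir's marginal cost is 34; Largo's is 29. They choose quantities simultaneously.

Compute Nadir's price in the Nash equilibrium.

Mine Nadir's profit: π = x_{Nadir}(169 − 3x_{Nadir} − 2x_{Largo}) − 34x_{Nadir}.
∂π/∂x_{Nadir} = 135 − 6x_{Nadir} − 2x_{Largo} = 0 ⇒ x_{Nadir} = 22.5 − (1/3)x_{Largo}.
Similarly x_{Largo} = 70/3 − (1/3)x_{Nadir}.
Plugging x_{Largo} into Nadir's best response: x_{Nadir} = 22.5 − (1/3)(70/3 − (1/3)x_{Nadir}) ⇒ (8/9)x_{Nadir} = 265/18, so x_{Nadir} = 16.5625.
Then x_{Largo} = 70/3 − (1/3)·16.5625 = 17.8125.
P_{Nadir} = 169 − 3·16.5625 − 2·17.8125 = 83.6875.

83.6875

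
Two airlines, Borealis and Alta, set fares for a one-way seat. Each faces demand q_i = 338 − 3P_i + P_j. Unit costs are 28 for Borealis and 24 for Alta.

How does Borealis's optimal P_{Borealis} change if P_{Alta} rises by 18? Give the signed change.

3

Borealis's profit: π = (P_{Borealis} − 28)(338 − 3P_{Borealis} + P_{Alta}).
∂π/∂P_{Borealis} = 422 − 6P_{Borealis} + P_{Alta} = 0 ⇒ P_{Borealis} = 211/3 + (1/6)P_{Alta}.
The reaction-function slope is 1/6, so an 18-unit rise in P_{Alta} moves P_{Borealis} by 1/6 × 18 = 3. Borealis's best response rises — the actions are strategic complements.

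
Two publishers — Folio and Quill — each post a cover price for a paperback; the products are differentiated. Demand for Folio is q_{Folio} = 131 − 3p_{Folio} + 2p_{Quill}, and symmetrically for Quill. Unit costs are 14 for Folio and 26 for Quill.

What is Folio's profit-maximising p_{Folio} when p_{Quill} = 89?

58.5

Folio's profit: π = (p_{Folio} − 14)(131 − 3p_{Folio} + 2p_{Quill}).
∂π/∂p_{Folio} = 173 − 6p_{Folio} + 2p_{Quill} = 0 ⇒ p_{Folio} = 173/6 + (1/3)p_{Quill}.
At p_{Quill} = 89: p_{Folio} = 173/6 + (1/3)·89 = 58.5.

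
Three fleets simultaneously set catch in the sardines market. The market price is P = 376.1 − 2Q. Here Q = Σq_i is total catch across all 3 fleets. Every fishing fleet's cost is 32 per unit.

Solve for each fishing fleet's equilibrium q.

A representative fishing fleet's profit is π_i = q_i(376.1 − 2Q) − 32q_i, with Q = q_i + Σ_{j≠i} q_j.
First-order condition: 344.1 − 4q_i − 2Σ_{j≠i} q_j = 0.
In a symmetric equilibrium every fishing fleet chooses the same q, so Σ_{j≠i} q_j = 2q. The condition becomes 344.1 − 8q = 0, giving q = 344.1/8 = 43.0125.

43.0125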